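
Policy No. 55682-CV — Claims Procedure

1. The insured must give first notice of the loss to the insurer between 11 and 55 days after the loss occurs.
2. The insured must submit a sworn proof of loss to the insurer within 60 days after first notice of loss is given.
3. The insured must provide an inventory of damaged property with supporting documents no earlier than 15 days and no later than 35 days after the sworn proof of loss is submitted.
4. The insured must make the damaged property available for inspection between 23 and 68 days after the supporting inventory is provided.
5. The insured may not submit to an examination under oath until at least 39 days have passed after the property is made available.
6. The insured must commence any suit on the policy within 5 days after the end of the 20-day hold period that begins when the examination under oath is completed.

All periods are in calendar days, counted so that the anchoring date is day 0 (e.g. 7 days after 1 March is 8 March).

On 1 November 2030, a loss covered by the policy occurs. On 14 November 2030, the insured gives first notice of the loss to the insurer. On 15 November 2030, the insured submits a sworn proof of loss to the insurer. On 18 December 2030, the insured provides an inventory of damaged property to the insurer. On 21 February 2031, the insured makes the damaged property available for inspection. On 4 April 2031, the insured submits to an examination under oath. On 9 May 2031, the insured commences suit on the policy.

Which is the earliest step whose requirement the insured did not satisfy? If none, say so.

Step 6

Step 1 — 11 and 55 days from 1 November 2030 (when the loss occurs) are 12 November 2030 and 26 December 2030 respectively; done 14 November 2030 — within the window.
Step 2 — counting 60 days from 14 November 2030 (when first notice of loss is given) gives a deadline of 13 January 2031; 15 November 2030 is within that limit.
Step 3 — 15 and 35 days from 15 November 2030 (when the sworn proof of loss is submitted) are 30 November 2030 and 20 December 2030 respectively; done 18 December 2030 — within the window.
Step 4 — 23 and 68 days from 18 December 2030 (when the supporting inventory is provided) are 10 January 2031 and 24 February 2031 respectively; done 21 February 2031, which is between those dates.
Step 5 — must wait 39 days from 21 February 2031 (when the property is made available), so not before 1 April 2031; done 4 April 2031, after the minimum wait.
Step 6 — counting 5 days from 24 April 2031 (end of the 20-day hold period, which began when the examination under oath is completed on 4 April 2031) gives a deadline of 29 April 2031; done 9 May 2031 — 10 days late.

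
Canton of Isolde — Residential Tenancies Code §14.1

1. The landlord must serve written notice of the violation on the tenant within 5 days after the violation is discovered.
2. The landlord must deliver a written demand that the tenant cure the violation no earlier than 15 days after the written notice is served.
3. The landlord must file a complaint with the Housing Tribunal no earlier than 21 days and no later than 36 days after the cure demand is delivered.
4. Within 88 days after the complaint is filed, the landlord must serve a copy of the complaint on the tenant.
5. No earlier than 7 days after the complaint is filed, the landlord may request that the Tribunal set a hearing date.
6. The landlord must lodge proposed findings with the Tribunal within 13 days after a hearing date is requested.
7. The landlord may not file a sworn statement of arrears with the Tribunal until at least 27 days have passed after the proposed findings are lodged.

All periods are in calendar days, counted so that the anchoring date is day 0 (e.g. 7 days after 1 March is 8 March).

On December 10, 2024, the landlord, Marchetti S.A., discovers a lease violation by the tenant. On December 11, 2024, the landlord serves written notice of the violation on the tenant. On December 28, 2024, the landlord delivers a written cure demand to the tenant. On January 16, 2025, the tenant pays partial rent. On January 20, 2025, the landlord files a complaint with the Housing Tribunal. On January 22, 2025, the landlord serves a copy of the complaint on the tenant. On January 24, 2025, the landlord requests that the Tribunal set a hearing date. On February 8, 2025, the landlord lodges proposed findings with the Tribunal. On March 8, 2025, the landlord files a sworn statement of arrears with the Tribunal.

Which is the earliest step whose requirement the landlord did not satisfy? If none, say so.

(1) due by December 10, 2024 + 5 days = December 15, 2024; December 11, 2024 is within that limit.
(2) permitted from December 11, 2024 + 15 days = December 26, 2024 onward; done December 28, 2024 — permitted.
(3) the permitted window runs from December 28, 2024 + 21 = January 18, 2025 to December 28, 2024 + 36 = February 2, 2025; done January 20, 2025, which is between those dates.
(4) due by January 20, 2025 + 88 days = April 18, 2025; done January 22, 2025 — timely.
(5) permitted from January 20, 2025 + 7 days = January 27, 2025 onward; done January 24, 2025 — 3 days too early.
No need to go further; step 5 was not satisfied.

Step 5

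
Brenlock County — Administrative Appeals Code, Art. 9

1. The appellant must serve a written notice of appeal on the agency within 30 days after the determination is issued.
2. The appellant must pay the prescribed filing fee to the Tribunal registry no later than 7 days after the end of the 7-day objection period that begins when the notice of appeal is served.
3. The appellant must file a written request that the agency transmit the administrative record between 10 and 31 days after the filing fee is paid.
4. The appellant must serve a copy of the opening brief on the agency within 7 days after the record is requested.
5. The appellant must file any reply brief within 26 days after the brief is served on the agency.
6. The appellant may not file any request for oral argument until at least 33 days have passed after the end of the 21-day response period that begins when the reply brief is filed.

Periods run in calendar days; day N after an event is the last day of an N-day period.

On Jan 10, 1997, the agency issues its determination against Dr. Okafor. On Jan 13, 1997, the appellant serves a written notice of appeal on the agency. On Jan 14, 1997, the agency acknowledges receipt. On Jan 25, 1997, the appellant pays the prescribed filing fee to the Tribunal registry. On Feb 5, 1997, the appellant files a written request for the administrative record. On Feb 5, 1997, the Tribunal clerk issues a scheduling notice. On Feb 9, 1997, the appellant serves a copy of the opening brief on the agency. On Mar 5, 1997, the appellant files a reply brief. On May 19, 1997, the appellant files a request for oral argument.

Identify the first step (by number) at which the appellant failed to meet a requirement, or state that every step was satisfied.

None — every step was satisfied

(1) due by Jan 10, 1997 + 30 days = Feb 9, 1997; done Jan 13, 1997 — timely.
(2) due by Jan 20, 1997 + 7 days = Jan 27, 1997; done Jan 25, 1997 — timely.
(3) the permitted window runs from Jan 25, 1997 + 10 = Feb 4, 1997 to Jan 25, 1997 + 31 = Feb 25, 1997; done Feb 5, 1997 — within the window.
(4) due by Feb 5, 1997 + 7 days = Feb 12, 1997; Feb 9, 1997 is within that limit.
(5) due by Feb 9, 1997 + 26 days = Mar 7, 1997; Mar 5, 1997 is within that limit.
(6) permitted from Mar 26, 1997 + 33 days = Apr 28, 1997 onward; done May 19, 1997, after the minimum wait.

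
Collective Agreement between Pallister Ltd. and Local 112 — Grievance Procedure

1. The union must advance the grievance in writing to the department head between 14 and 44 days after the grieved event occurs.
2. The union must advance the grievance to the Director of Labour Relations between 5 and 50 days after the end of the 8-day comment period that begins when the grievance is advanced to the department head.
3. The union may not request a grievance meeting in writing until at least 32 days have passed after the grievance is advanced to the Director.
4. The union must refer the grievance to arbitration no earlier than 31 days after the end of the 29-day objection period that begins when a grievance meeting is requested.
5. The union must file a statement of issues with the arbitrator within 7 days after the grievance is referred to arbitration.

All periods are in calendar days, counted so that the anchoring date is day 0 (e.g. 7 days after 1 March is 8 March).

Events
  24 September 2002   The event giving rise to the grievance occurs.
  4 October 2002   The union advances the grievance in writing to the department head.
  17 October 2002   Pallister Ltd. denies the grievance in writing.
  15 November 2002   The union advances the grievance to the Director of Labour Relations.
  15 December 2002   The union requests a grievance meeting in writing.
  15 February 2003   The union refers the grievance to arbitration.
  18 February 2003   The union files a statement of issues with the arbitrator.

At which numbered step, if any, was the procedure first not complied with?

Step 1

(1) the permitted window runs from 24 September 2002 + 14 = 8 October 2002 to 24 September 2002 + 44 = 7 November 2002; done 4 October 2002 — 4 days before the window opened.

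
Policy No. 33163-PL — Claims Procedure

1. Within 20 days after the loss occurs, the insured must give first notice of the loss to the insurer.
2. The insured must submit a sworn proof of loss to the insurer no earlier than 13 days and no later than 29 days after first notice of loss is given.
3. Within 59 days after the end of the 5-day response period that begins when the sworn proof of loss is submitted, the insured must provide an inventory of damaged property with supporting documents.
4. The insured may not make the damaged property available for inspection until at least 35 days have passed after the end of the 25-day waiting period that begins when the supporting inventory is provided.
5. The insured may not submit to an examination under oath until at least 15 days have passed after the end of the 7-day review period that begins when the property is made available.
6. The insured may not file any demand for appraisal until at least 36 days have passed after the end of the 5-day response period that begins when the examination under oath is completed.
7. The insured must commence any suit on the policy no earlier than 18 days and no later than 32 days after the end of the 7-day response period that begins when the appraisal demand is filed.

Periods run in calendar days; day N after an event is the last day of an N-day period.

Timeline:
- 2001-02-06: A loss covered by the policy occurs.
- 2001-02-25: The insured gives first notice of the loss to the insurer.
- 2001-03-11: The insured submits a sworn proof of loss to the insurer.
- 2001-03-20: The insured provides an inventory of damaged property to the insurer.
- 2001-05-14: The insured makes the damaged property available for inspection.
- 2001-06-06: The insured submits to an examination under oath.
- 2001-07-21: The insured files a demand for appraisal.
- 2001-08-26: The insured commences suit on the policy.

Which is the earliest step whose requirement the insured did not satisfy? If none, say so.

Step 4

(1) due by 2001-02-06 + 20 days = 2001-02-26; completed 2001-02-25, before the deadline.
(2) the permitted window runs from 2001-02-25 + 13 = 2001-03-10 to 2001-02-25 + 29 = 2001-03-26; done 2001-03-11, which is between those dates.
(3) due by 2001-03-16 + 59 days = 2001-05-14; 2001-03-20 is within that limit.
(4) permitted from 2001-04-14 + 35 days = 2001-05-19 onward; done 2001-05-14 — 5 days too early.
The procedure was therefore not followed at step 4.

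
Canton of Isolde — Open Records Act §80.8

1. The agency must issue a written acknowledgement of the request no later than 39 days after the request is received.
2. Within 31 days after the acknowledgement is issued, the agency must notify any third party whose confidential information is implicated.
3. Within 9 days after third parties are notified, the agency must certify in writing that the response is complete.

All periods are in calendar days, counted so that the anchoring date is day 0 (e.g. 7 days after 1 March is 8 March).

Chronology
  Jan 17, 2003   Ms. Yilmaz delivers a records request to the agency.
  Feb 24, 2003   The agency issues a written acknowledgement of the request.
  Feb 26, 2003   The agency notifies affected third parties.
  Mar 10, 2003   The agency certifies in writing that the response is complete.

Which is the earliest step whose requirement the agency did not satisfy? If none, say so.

(1) due by Jan 17, 2003 + 39 days = Feb 25, 2003; completed Feb 24, 2003, before the deadline.
(2) due by Feb 24, 2003 + 31 days = Mar 27, 2003; completed Feb 26, 2003, before the deadline.
(3) due by Feb 26, 2003 + 9 days = Mar 7, 2003; Mar 10, 2003 misses that deadline by 3 days.

Step 3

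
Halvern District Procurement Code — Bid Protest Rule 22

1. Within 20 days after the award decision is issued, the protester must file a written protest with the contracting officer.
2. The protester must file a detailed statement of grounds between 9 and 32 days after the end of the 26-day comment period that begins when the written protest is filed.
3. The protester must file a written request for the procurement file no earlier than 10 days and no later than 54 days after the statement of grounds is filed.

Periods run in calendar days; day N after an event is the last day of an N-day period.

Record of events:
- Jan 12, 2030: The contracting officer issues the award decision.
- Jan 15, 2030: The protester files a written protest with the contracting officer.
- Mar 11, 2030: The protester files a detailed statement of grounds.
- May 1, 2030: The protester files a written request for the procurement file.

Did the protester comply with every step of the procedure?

Yes

(1) due by Jan 12, 2030 + 20 days = Feb 1, 2030; completed Jan 15, 2030, before the deadline.
(2) the permitted window runs from Feb 10, 2030 + 9 = Feb 19, 2030 to Feb 10, 2030 + 32 = Mar 14, 2030; done Mar 11, 2030, which is between those dates.
(3) the permitted window runs from Mar 11, 2030 + 10 = Mar 21, 2030 to Mar 11, 2030 + 54 = May 4, 2030; done May 1, 2030 — within the window.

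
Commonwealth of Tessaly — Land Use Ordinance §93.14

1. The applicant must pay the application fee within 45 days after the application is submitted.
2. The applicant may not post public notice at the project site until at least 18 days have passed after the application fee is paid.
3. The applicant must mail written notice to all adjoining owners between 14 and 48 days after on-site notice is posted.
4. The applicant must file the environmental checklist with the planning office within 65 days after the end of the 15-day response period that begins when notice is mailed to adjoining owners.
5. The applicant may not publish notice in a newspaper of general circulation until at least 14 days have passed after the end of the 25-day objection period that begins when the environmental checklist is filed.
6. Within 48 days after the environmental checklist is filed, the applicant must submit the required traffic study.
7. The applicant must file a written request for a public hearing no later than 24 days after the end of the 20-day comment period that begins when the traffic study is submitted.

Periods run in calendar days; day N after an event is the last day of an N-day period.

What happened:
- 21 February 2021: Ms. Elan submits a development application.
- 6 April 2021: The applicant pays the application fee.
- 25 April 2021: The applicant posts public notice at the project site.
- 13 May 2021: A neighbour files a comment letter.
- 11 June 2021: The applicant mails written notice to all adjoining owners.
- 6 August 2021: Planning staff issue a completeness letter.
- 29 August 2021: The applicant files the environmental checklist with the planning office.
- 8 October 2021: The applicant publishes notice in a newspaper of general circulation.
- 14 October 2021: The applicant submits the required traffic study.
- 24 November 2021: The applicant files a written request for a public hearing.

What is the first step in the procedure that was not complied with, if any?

None — every step was satisfied

Step 1 — counting 45 days from 21 February 2021 (when the application is submitted) gives a deadline of 7 April 2021; completed 6 April 2021, before the deadline.
Step 2 — must wait 18 days from 6 April 2021 (when the application fee is paid), so not before 24 April 2021; done 25 April 2021 — permitted.
Step 3 — 14 and 48 days from 25 April 2021 (when on-site notice is posted) are 9 May 2021 and 12 June 2021 respectively; done 11 June 2021 — within the window.
Step 4 — counting 65 days from 26 June 2021 (end of the 15-day response period, which began when notice is mailed to adjoining owners on 11 June 2021) gives a deadline of 30 August 2021; completed 29 August 2021, before the deadline.
Step 5 — must wait 14 days from 23 September 2021 (end of the 25-day objection period, which began when the environmental checklist is filed on 29 August 2021), so not before 7 October 2021; done 8 October 2021 — permitted.
Step 6 — counting 48 days from 29 August 2021 (when the environmental checklist is filed) gives a deadline of 16 October 2021; done 14 October 2021 — timely.
Step 7 — counting 24 days from 3 November 2021 (end of the 20-day comment period, which began when the traffic study is submitted on 14 October 2021) gives a deadline of 27 November 2021; completed 24 November 2021, before the deadline.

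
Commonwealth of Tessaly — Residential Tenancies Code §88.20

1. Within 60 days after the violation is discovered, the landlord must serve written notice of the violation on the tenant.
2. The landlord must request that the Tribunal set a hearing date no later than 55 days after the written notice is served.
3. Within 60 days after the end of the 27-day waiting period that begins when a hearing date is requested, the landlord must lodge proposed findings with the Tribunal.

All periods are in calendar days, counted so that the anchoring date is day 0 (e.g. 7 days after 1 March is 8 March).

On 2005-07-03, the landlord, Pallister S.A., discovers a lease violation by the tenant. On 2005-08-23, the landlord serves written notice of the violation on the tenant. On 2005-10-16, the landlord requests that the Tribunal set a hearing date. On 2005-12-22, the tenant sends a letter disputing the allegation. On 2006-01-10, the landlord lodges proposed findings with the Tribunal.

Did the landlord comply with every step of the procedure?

Yes

Step 1 — counting 60 days from 2005-07-03 (when the violation is discovered) gives a deadline of 2005-09-01; done 2005-08-23 — timely.
Step 2 — counting 55 days from 2005-08-23 (when the written notice is served) gives a deadline of 2005-10-17; 2005-10-16 is within that limit.
Step 3 — counting 60 days from 2005-11-12 (end of the 27-day waiting period, which began when a hearing date is requested on 2005-10-16) gives a deadline of 2006-01-11; completed 2006-01-10, before the deadline.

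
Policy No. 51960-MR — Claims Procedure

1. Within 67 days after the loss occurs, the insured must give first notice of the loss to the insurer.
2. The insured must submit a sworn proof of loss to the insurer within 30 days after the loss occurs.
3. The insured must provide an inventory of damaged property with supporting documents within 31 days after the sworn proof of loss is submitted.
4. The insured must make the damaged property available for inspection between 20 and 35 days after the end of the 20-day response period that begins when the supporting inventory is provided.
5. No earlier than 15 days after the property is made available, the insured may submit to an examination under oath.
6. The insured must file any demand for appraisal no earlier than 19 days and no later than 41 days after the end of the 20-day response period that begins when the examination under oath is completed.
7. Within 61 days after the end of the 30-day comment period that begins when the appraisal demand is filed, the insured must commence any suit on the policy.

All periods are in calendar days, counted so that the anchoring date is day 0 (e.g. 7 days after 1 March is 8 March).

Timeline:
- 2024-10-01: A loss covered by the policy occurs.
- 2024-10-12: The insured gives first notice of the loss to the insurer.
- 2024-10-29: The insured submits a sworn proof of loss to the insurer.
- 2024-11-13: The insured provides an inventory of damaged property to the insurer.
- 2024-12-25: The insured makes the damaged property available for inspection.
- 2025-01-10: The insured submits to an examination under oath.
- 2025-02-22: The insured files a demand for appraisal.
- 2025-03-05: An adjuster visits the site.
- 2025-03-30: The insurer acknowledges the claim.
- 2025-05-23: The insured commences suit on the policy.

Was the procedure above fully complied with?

Yes

Step 1 — counting 67 days from 2024-10-01 (when the loss occurs) gives a deadline of 2024-12-07; completed 2024-10-12, before the deadline.
Step 2 — counting 30 days from 2024-10-01 (when the loss occurs) gives a deadline of 2024-10-31; 2024-10-29 is within that limit.
Step 3 — counting 31 days from 2024-10-29 (when the sworn proof of loss is submitted) gives a deadline of 2024-11-29; completed 2024-11-13, before the deadline.
Step 4 — 20 and 35 days from 2024-12-03 (end of the 20-day response period, which began when the supporting inventory is provided on 2024-11-13) are 2024-12-23 and 2025-01-07 respectively; done 2024-12-25 — within the window.
Step 5 — must wait 15 days from 2024-12-25 (when the property is made available), so not before 2025-01-09; done 2025-01-10, after the minimum wait.
Step 6 — 19 and 41 days from 2025-01-30 (end of the 20-day response period, which began when the examination under oath is completed on 2025-01-10) are 2025-02-18 and 2025-03-12 respectively; 2025-02-22 falls inside that range.
Step 7 — counting 61 days from 2025-03-24 (end of the 30-day comment period, which began when the appraisal demand is filed on 2025-02-22) gives a deadline of 2025-05-24; 2025-05-23 is within that limit.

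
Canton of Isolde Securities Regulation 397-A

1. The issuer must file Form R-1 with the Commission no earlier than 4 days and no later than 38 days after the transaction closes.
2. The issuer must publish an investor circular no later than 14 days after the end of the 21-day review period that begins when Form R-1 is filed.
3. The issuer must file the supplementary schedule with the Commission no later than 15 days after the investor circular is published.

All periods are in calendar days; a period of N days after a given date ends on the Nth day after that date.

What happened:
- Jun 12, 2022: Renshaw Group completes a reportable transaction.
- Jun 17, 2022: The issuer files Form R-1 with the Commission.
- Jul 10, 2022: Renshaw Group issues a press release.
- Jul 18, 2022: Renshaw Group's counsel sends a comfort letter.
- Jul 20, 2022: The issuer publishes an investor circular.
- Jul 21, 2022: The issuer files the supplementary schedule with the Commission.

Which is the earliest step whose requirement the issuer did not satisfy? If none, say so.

None — every step was satisfied

Step 1: the window is 4–38 days after Jun 12, 2022 (when the transaction closes), so Jun 16, 2022 through Jul 20, 2022; done Jun 17, 2022, which is between those dates.
Step 2: 14 days after Jul 8, 2022 (end of the 21-day review period, which began when Form R-1 is filed on Jun 17, 2022) is Jul 22, 2022; Jul 20, 2022 is within that limit.
Step 3: 15 days after Jul 20, 2022 (when the investor circular is published) is Aug 4, 2022; completed Jul 21, 2022, before the deadline.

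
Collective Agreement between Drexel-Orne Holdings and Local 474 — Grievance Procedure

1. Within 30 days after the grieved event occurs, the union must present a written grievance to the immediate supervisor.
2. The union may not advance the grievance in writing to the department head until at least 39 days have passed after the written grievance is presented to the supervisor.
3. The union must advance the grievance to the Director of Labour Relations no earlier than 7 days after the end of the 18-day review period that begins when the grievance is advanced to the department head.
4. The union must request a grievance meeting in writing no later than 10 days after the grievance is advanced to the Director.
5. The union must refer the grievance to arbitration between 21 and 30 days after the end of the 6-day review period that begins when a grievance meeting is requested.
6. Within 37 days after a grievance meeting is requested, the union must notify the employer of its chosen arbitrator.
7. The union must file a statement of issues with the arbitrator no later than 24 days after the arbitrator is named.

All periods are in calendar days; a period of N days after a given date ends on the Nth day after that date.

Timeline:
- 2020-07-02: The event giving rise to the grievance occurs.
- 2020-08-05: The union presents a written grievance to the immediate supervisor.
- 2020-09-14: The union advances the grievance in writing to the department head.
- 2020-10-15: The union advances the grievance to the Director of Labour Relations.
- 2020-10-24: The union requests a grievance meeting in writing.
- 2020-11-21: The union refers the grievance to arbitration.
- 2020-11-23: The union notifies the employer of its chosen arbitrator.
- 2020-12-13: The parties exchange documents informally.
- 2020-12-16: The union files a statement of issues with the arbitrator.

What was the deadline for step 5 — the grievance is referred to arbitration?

2020-11-29

A grievance meeting is requested on 2020-10-24; the 6-day review period therefore ends 2020-10-30, and step 5 runs from that date. The window is 21–30 days after 2020-10-30; it closes on 2020-11-29.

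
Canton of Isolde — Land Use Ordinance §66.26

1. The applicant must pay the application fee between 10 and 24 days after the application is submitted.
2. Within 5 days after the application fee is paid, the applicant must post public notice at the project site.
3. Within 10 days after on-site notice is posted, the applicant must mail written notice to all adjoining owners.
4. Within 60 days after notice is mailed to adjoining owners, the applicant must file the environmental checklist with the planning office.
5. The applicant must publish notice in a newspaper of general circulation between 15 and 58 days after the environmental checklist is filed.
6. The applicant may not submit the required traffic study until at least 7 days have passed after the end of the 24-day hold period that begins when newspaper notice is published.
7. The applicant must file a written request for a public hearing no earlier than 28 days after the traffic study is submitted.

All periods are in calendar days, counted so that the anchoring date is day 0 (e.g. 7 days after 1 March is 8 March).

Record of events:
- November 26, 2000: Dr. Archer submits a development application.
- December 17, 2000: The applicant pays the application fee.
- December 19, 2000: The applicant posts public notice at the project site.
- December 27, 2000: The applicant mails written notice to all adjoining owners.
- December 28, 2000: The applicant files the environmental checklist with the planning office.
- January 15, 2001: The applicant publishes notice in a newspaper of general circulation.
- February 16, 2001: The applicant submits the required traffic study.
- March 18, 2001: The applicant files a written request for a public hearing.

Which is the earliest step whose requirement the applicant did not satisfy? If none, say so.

(1) the permitted window runs from November 26, 2000 + 10 = December 6, 2000 to November 26, 2000 + 24 = December 20, 2000; done December 17, 2000, which is between those dates.
(2) due by December 17, 2000 + 5 days = December 22, 2000; December 19, 2000 is within that limit.
(3) due by December 19, 2000 + 10 days = December 29, 2000; December 27, 2000 is within that limit.
(4) due by December 27, 2000 + 60 days = February 25, 2001; completed December 28, 2000, before the deadline.
(5) the permitted window runs from December 28, 2000 + 15 = January 12, 2001 to December 28, 2000 + 58 = February 24, 2001; done January 15, 2001 — within the window.
(6) permitted from February 8, 2001 + 7 days = February 15, 2001 onward; done February 16, 2001, after the minimum wait.
(7) permitted from February 16, 2001 + 28 days = March 16, 2001 onward; done March 18, 2001 — permitted.

None — every step was satisfied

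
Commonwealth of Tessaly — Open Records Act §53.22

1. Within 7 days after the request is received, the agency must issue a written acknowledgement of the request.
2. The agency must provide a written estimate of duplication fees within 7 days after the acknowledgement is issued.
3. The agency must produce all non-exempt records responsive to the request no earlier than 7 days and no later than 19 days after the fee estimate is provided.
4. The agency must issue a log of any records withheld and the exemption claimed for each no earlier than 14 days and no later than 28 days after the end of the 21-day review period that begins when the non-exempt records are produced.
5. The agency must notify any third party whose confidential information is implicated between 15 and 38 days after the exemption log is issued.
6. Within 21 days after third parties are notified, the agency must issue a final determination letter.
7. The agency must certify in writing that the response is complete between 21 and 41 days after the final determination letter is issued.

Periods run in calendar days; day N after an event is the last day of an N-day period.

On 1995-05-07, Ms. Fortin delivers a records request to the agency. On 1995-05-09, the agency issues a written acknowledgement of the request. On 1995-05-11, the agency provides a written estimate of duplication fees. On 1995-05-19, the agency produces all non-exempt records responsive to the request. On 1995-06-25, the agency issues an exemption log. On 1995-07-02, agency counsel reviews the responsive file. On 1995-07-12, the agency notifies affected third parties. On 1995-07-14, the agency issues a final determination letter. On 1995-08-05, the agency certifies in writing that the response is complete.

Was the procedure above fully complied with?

Step 1 — counting 7 days from 1995-05-07 (when the request is received) gives a deadline of 1995-05-14; 1995-05-09 is within that limit.
Step 2 — counting 7 days from 1995-05-09 (when the acknowledgement is issued) gives a deadline of 1995-05-16; 1995-05-11 is within that limit.
Step 3 — 7 and 19 days from 1995-05-11 (when the fee estimate is provided) are 1995-05-18 and 1995-05-30 respectively; done 1995-05-19 — within the window.
Step 4 — 14 and 28 days from 1995-06-09 (end of the 21-day review period, which began when the non-exempt records are produced on 1995-05-19) are 1995-06-23 and 1995-07-07 respectively; 1995-06-25 falls inside that range.
Step 5 — 15 and 38 days from 1995-06-25 (when the exemption log is issued) are 1995-07-10 and 1995-08-02 respectively; done 1995-07-12 — within the window.
Step 6 — counting 21 days from 1995-07-12 (when third parties are notified) gives a deadline of 1995-08-02; 1995-07-14 is within that limit.
Step 7 — 21 and 41 days from 1995-07-14 (when the final determination letter is issued) are 1995-08-04 and 1995-08-24 respectively; 1995-08-05 falls inside that range.

Yes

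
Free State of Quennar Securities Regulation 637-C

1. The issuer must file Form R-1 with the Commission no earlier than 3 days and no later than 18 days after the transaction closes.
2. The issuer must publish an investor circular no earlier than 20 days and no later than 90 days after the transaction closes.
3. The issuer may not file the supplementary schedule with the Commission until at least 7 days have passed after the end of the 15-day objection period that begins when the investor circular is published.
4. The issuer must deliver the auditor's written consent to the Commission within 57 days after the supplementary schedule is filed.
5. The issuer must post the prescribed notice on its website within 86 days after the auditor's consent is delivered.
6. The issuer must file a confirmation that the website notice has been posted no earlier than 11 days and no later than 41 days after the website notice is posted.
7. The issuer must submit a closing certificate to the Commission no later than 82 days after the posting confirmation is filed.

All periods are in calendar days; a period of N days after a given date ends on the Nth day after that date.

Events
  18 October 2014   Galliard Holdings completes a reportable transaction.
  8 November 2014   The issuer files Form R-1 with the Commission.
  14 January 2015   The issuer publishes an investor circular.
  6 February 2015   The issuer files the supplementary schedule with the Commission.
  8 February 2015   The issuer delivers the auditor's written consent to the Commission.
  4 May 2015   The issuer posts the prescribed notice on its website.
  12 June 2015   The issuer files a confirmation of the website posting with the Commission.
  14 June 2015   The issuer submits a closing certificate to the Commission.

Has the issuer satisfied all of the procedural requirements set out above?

No

(1) the permitted window runs from 18 October 2014 + 3 = 21 October 2014 to 18 October 2014 + 18 = 5 November 2014; done 8 November 2014 — 3 days after the window closed.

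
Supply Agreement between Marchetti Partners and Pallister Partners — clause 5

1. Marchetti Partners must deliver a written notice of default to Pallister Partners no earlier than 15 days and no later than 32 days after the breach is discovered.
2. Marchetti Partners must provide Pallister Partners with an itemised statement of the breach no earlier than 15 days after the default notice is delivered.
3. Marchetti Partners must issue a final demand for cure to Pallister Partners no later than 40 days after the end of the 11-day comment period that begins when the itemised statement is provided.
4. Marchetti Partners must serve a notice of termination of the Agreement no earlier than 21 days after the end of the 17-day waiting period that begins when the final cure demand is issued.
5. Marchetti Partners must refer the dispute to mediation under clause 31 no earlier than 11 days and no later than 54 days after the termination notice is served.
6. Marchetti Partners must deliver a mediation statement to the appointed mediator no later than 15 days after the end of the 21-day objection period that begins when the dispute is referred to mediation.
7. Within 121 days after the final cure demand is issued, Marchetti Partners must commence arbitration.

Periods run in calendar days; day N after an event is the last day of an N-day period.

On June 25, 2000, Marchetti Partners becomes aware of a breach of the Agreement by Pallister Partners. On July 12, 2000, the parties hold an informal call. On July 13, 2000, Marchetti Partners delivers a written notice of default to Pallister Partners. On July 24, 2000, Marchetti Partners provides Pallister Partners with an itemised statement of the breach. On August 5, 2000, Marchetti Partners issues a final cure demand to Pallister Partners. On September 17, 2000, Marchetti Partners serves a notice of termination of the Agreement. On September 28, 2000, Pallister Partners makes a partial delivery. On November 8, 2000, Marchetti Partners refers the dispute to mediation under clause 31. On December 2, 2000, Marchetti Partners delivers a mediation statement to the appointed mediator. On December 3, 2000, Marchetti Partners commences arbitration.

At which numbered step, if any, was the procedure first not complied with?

Step 1 — 15 and 32 days from June 25, 2000 (when the breach is discovered) are July 10, 2000 and July 27, 2000 respectively; July 13, 2000 falls inside that range.
Step 2 — must wait 15 days from July 13, 2000 (when the default notice is delivered), so not before July 28, 2000; done July 24, 2000 — 4 days too early.

Step 2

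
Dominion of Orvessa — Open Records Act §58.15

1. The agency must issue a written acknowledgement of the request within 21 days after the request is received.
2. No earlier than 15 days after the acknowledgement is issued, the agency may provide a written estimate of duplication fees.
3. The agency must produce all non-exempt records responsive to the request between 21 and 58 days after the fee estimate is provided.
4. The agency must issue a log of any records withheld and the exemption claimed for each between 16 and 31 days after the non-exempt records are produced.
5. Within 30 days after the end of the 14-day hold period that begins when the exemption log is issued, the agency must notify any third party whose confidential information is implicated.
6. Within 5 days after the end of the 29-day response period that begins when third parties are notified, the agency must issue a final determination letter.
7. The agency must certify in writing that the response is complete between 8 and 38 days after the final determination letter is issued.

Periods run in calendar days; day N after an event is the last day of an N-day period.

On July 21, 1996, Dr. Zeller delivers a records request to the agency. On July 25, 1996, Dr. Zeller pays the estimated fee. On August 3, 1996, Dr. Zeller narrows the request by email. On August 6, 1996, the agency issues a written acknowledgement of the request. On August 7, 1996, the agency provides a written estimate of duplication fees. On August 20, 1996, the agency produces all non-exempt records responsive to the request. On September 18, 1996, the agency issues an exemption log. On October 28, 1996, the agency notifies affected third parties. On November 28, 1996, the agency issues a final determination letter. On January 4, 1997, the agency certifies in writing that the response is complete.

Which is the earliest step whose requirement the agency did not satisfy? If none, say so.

Step 1 — counting 21 days from July 21, 1996 (when the request is received) gives a deadline of August 11, 1996; done August 6, 1996 — timely.
Step 2 — must wait 15 days from August 6, 1996 (when the acknowledgement is issued), so not before August 21, 1996; August 7, 1996 is 14 days before the earliest permitted date.

Step 2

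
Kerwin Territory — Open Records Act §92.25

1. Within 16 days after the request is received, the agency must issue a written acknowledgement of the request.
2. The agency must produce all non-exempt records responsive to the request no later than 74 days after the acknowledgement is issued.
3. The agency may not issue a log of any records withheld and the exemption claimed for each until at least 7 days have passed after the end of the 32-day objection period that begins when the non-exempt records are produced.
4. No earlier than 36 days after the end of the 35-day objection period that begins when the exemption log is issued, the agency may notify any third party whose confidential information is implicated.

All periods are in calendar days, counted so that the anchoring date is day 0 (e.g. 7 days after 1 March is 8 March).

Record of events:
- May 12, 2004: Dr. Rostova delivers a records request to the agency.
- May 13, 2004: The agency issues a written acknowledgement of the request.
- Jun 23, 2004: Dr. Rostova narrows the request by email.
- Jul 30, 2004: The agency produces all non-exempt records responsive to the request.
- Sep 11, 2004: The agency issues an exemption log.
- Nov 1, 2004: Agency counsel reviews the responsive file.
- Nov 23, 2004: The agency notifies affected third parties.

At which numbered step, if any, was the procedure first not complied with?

Step 2

Step 1 — counting 16 days from May 12, 2004 (when the request is received) gives a deadline of May 28, 2004; completed May 13, 2004, before the deadline.
Step 2 — counting 74 days from May 13, 2004 (when the acknowledgement is issued) gives a deadline of Jul 26, 2004; Jul 30, 2004 misses that deadline by 4 days.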